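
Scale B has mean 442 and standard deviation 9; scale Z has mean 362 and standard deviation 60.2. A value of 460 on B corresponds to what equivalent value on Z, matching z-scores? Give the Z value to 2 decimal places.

Z = 482.40

z = (460 − 442)/9 = 2.
Z = 362 + z·60.2 = 362 + (460 − 442)·60.2/9 = 482.40.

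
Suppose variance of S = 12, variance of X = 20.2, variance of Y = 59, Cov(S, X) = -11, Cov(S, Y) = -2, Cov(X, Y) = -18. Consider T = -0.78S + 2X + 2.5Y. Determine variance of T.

variance of T = 318.9708

variance of T = a²·variance of S + b²·variance of X + c²·variance of Y + 2ab·Cov(S, X) + 2ac·Cov(S, Y) + 2bc·Cov(X, Y), with a = -0.78, b = 2, c = 2.5.
= 7.3008 + 80.8 + 368.75 + 34.32 + 7.8 + (-180)
= 318.9708.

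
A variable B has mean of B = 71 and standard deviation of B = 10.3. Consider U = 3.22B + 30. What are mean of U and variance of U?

mean of U = 258.62, variance of U = 1099.983556

U = 3.22B + 30 is linear with a = 3.22, b = 30.
mean of U = a·mean of B + b = 3.22·71 + 30 = 258.62.
variance of B = 10.3² = 106.09.
variance of U = a²·variance of B = 3.22²·106.09 = 1099.983556 (the additive constant 30 does not affect variance).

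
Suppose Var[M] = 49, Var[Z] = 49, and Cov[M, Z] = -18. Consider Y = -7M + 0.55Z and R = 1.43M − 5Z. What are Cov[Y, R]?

By bilinearity, Cov[Y, R] = ac·Var[M] + bd·Var[Z] + (ad+bc)·Cov[M, Z], with a=-7, b=0.55, c=1.43, d=-5.
ac·Var[M] = (-7)·1.43·49 = -490.49
bd·Var[Z] = 0.55·(-5)·49 = -134.75
(ad+bc)·Cov[M, Z] = (35.7865)·(-18) = -644.157
Cov[Y, R] = -490.49 + (-134.75) + (-644.157) = -1269.397.

Cov[Y, R] = -1269.397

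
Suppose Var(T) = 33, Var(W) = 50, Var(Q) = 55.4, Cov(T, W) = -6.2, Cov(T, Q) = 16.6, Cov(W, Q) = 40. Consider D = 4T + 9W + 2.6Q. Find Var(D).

Var(D) = a²·Var(T) + b²·Var(W) + c²·Var(Q) + 2ab·Cov(T, W) + 2ac·Cov(T, Q) + 2bc·Cov(W, Q), with a = 4, b = 9, c = 2.6.
= 528 + 4050 + 374.504 + (-446.4) + 345.28 + 1872
= 6723.384.

Var(D) = 6723.384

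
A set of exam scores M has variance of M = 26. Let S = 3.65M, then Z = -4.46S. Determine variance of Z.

variance of Z = 6890.151866

variance of S = 3.65²·26 = 346.385.
variance of Z = (-4.46)²·346.385 = 6890.151866.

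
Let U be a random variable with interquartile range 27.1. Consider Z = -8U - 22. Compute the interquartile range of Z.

IQR(Z) = 216.8

Under Z = aU + b, IQR(Z) = |a|·IQR(U) = |-8|·27.1 = 216.8 (shifts cancel; spread scales by |a|).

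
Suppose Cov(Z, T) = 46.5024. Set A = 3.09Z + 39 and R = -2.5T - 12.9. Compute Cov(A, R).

Cov(A, R) = -359.23104

Cov(A, R) = a·c·Cov(Z, T) = 3.09·(-2.5)·46.5024 = -359.23104. Additive constants drop out.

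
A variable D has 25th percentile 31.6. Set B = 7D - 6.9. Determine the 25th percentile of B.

25th percentile of B = 214.3

Since a = 7 > 0 the transformation is increasing, so the 25th percentile of B = a·(P_{25} of D) + b = 7·31.6 + (-6.9) = 214.3.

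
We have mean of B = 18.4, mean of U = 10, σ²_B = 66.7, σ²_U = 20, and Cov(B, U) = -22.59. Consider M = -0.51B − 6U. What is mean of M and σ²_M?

mean of M = -69.384, σ²_M = 599.09787

mean of M = (-0.51)·mean of B + (-6)·mean of U = (-0.51)·18.4 + (-6)·10 = -69.384.
σ²_M = a²·σ²_B + b²·σ²_U + 2ab·Cov(B, U) with a = -0.51, b = -6.
= (-0.51)²·66.7 + (-6)²·20 + 2·(-0.51)·(-6)·(-22.59)
= 17.34867 + 720 + (-138.2508) = 599.09787.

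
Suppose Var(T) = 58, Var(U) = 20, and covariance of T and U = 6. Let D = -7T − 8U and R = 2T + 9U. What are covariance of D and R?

covariance of D and R = -2726

By bilinearity, covariance of D and R = ac·Var(T) + bd·Var(U) + (ad+bc)·covariance of T and U, with a=-7, b=-8, c=2, d=9.
ac·Var(T) = (-7)·2·58 = -812
bd·Var(U) = (-8)·9·20 = -1440
(ad+bc)·covariance of T and U = (-79)·6 = -474
covariance of D and R = -812 + (-1440) + (-474) = -2726.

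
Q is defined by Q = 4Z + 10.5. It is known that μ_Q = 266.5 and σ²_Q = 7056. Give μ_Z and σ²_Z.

μ_Z = 64, σ²_Z = 441

From Q = 4Z + 10.5: μ_Q = a·μ_Z + b, so μ_Z = (μ_Q − b)/a = (266.5 − 10.5)/4 = 64.
σ²_Q = a²·σ²_Z, so σ²_Z = 7056/4² = 441.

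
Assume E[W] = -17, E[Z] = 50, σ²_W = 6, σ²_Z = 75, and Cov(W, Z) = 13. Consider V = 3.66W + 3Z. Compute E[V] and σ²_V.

E[V] = 87.78, σ²_V = 1040.8536

E[V] = 3.66·E[W] + 3·E[Z] = 3.66·(-17) + 3·50 = 87.78.
σ²_V = a²·σ²_W + b²·σ²_Z + 2ab·Cov(W, Z) with a = 3.66, b = 3.
= 3.66²·6 + 3²·75 + 2·3.66·3·13
= 80.3736 + 675 + 285.48 = 1040.8536.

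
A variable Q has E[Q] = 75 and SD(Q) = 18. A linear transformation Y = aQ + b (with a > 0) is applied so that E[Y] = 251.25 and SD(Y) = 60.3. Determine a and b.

a = 3.35, b = 0

SD(Y) = a·SD(Q) (a > 0), so a = 60.3/18 = 3.35.
E[Y] = a·E[Q] + b, so b = 251.25 − 3.35·75 = 0.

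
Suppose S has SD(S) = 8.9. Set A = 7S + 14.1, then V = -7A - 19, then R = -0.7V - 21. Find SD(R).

SD(R) = 305.27

SD(A) = |7|·8.9 = 62.3.
SD(V) = |-7|·62.3 = 436.1.
SD(R) = |-0.7|·436.1 = 305.27.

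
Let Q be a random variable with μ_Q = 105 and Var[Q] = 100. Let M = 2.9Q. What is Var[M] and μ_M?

Var[M] = 841, μ_M = 304.5

M = 2.9Q is linear with a = 2.9, b = 0.
Var[M] = a²·Var[Q] = 2.9²·100 = 841.
μ_M = a·μ_Q + b = 2.9·105 = 304.5.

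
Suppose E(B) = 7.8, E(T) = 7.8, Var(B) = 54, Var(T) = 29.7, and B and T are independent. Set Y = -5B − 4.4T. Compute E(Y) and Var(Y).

E(Y) = (-5)·E(B) + (-4.4)·E(T) = (-5)·7.8 + (-4.4)·7.8 = -73.32.
Var(Y) = a²·Var(B) + b²·Var(T) + 2ab·Cov[B, T] with a = -5, b = -4.4.
Independence gives Cov[B, T] = 0.
= (-5)²·54 + (-4.4)²·29.7 + 2·(-5)·(-4.4)·0
= 1350 + 574.992 + 0 = 1924.992.

E(Y) = -73.32, Var(Y) = 1924.992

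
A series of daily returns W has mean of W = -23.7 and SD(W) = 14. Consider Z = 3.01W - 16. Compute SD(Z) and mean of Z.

SD(Z) = 42.14, mean of Z = -87.337

Z = 3.01W - 16 is linear with a = 3.01, b = -16.
SD(Z) = |a|·SD(W) = |3.01|·14 = 42.14.
mean of Z = a·mean of W + b = 3.01·(-23.7) + (-16) = -87.337.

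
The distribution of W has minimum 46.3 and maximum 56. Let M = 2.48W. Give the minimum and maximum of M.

min(M) = 114.824, max(M) = 138.88

a = 2.48 > 0, so min(M) = a·min(W)+b = 2.48·46.3 = 114.824 and max(M) = 2.48·56 = 138.88.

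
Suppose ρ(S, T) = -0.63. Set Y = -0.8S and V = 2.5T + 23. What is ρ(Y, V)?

Linear rescalings preserve |correlation|; the slopes -0.8 and 2.5 have opposite signs, so the correlation flips sign: ρ(Y, V) = −ρ(S, T) = 0.63.

ρ(Y, V) = 0.63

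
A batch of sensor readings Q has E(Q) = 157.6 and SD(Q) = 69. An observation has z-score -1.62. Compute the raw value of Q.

Q = E(Q) + z·SD(Q) = 157.6 + (-1.62)·69 = 45.82.

Q = 45.82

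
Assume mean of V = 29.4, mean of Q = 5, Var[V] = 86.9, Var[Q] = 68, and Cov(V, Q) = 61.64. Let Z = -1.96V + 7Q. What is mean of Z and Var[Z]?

mean of Z = (-1.96)·mean of V + 7·mean of Q = (-1.96)·29.4 + 7·5 = -22.624.
Var[Z] = a²·Var[V] + b²·Var[Q] + 2ab·Cov(V, Q) with a = -1.96, b = 7.
= (-1.96)²·86.9 + 7²·68 + 2·(-1.96)·7·61.64
= 333.83504 + 3332 + (-1691.4016) = 1974.43344.

mean of Z = -22.624, Var[Z] = 1974.43344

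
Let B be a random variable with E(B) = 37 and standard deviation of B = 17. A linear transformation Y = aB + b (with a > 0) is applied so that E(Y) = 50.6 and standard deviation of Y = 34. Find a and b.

a = 2, b = -23.4

standard deviation of Y = a·standard deviation of B (a > 0), so a = 34/17 = 2.
E(Y) = a·E(B) + b, so b = 50.6 − 2·37 = -23.4.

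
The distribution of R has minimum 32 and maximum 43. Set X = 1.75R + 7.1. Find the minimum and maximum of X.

a = 1.75 > 0, so min(X) = a·min(R)+b = 1.75·32 + 7.1 = 63.1 and max(X) = 1.75·43 + 7.1 = 82.35.

min(X) = 63.1, max(X) = 82.35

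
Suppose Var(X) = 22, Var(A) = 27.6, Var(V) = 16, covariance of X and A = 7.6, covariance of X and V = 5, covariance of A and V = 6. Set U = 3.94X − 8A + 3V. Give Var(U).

Var(U) = a²·Var(X) + b²·Var(A) + c²·Var(V) + 2ab·covariance of X and A + 2ac·covariance of X and V + 2bc·covariance of A and V, with a = 3.94, b = -8, c = 3.
= 341.5192 + 1766.4 + 144 + (-479.104) + 118.2 + (-288)
= 1603.0152.

Var(U) = 1603.0152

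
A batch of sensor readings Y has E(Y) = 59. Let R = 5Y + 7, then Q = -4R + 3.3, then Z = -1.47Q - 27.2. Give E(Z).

E(R) = 5·59 + 7 = 302.
E(Q) = (-4)·302 + 3.3 = -1204.7.
E(Z) = (-1.47)·(-1204.7) + (-27.2) = 1743.709.

E(Z) = 1743.709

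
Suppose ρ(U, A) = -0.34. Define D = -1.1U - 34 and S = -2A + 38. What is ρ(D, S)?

ρ(D, S) = -0.34

Linear rescalings preserve correlation up to sign; here the slopes -1.1 and -2 have the same sign, so ρ(D, S) = ρ(U, A) = -0.34.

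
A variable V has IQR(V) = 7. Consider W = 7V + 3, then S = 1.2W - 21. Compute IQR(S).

IQR(W) = |7|·7 = 49.
IQR(S) = |1.2|·49 = 58.8.

IQR(S) = 58.8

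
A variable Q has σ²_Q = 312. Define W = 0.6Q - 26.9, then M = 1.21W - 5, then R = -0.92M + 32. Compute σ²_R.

σ²_W = 0.6²·312 = 112.32.
σ²_M = 1.21²·112.32 = 164.447712.
σ²_R = (-0.92)²·164.447712 = 139.1885434368.

σ²_R = 139.1885434368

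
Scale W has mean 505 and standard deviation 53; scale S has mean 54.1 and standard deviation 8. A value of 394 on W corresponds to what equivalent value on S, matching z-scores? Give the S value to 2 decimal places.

S = 37.35

z = (394 − 505)/53 ≈ -2.0943.
S = 54.1 + z·8 = 54.1 + (394 − 505)·8/53 ≈ 37.35.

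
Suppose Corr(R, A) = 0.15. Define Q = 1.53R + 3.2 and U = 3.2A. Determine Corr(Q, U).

Linear rescalings preserve correlation up to sign; here the slopes 1.53 and 3.2 have the same sign, so Corr(Q, U) = Corr(R, A) = 0.15.

Corr(Q, U) = 0.15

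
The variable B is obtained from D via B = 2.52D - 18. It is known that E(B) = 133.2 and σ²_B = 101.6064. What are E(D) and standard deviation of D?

From B = 2.52D - 18: E(B) = a·E(D) + b, so E(D) = (E(B) − b)/a = (133.2 − (-18))/2.52 = 60.
standard deviation of B = √101.6064 = 10.08.
standard deviation of B = |a|·standard deviation of D, so standard deviation of D = 10.08/|2.52| = 4.

E(D) = 60, standard deviation of D = 4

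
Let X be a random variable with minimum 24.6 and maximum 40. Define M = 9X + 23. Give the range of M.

Range(M) = 138.6

Range of X = 40 − 24.6 = 15.4.
Range(M) = |a|·Range(X) = |9|·15.4 = 138.6.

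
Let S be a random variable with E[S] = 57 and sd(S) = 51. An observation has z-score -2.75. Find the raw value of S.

S = E[S] + z·sd(S) = 57 + (-2.75)·51 = -83.25.

S = -83.25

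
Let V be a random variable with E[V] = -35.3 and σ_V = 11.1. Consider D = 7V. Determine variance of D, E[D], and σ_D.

variance of D = 6037.29, E[D] = -247.1, σ_D = 77.7

D = 7V is linear with a = 7, b = 0.
variance of V = 11.1² = 123.21.
variance of D = a²·variance of V = 7²·123.21 = 6037.29.
E[D] = a·E[V] + b = 7·(-35.3) = -247.1.
σ_D = |a|·σ_V = |7|·11.1 = 77.7.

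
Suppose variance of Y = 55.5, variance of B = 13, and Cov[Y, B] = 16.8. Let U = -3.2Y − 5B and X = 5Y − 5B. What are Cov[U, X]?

By bilinearity, Cov[U, X] = ac·variance of Y + bd·variance of B + (ad+bc)·Cov[Y, B], with a=-3.2, b=-5, c=5, d=-5.
ac·variance of Y = (-3.2)·5·55.5 = -888
bd·variance of B = (-5)·(-5)·13 = 325
(ad+bc)·Cov[Y, B] = (-9)·16.8 = -151.2
Cov[U, X] = -888 + 325 + (-151.2) = -714.2.

Cov[U, X] = -714.2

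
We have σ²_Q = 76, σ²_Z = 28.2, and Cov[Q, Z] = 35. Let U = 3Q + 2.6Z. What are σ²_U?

σ²_U = 1420.632

σ²_U = a²·σ²_Q + b²·σ²_Z + 2ab·Cov[Q, Z] with a = 3, b = 2.6.
= 3²·76 + 2.6²·28.2 + 2·3·2.6·35
= 684 + 190.632 + 546 = 1420.632.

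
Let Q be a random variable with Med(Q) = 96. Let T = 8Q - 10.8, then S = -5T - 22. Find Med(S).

Med(S) = -3808

Med(T) = 8·96 + (-10.8) = 757.2.
Med(S) = (-5)·757.2 + (-22) = -3808.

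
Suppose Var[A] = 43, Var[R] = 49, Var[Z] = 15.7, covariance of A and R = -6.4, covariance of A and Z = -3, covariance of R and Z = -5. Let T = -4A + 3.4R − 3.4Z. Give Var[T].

Var[T] = 1644.012

Var[T] = a²·Var[A] + b²·Var[R] + c²·Var[Z] + 2ab·covariance of A and R + 2ac·covariance of A and Z + 2bc·covariance of R and Z, with a = -4, b = 3.4, c = -3.4.
= 688 + 566.44 + 181.492 + 174.08 + (-81.6) + 115.6
= 1644.012.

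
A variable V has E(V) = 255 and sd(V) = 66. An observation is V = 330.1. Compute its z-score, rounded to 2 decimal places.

z = (V − E(V)) / sd(V) = (330.1 − 255) / 66 ≈ 1.14.

z = 1.14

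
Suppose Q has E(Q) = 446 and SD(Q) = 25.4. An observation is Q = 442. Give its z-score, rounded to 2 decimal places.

z = -0.16

z = (Q − E(Q)) / SD(Q) = (442 − 446) / 25.4 ≈ -0.16.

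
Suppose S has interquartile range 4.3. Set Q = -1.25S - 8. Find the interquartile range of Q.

IQR(Q) = 5.375

Under Q = aS + b, IQR(Q) = |a|·IQR(S) = |-1.25|·4.3 = 5.375 (shifts cancel; spread scales by |a|).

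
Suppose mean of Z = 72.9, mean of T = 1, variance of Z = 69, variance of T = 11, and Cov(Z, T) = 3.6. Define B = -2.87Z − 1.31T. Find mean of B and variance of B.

mean of B = -210.533, variance of B = 614.29304

mean of B = (-2.87)·mean of Z + (-1.31)·mean of T = (-2.87)·72.9 + (-1.31)·1 = -210.533.
variance of B = a²·variance of Z + b²·variance of T + 2ab·Cov(Z, T) with a = -2.87, b = -1.31.
= (-2.87)²·69 + (-1.31)²·11 + 2·(-2.87)·(-1.31)·3.6
= 568.3461 + 18.8771 + 27.06984 = 614.29304.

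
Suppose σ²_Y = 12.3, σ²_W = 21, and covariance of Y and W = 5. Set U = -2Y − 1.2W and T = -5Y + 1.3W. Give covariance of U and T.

covariance of U and T = 107.24

By bilinearity, covariance of U and T = ac·σ²_Y + bd·σ²_W + (ad+bc)·covariance of Y and W, with a=-2, b=-1.2, c=-5, d=1.3.
ac·σ²_Y = (-2)·(-5)·12.3 = 123
bd·σ²_W = (-1.2)·1.3·21 = -32.76
(ad+bc)·covariance of Y and W = (3.4)·5 = 17
covariance of U and T = 123 + (-32.76) + 17 = 107.24.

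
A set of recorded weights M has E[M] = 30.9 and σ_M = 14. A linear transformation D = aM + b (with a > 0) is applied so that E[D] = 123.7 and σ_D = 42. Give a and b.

a = 3, b = 31

σ_D = a·σ_M (a > 0), so a = 42/14 = 3.
E[D] = a·E[M] + b, so b = 123.7 − 3·30.9 = 31.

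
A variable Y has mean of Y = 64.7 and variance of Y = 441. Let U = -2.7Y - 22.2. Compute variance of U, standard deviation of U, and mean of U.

U = -2.7Y - 22.2 is linear with a = -2.7, b = -22.2.
variance of U = a²·variance of Y = (-2.7)²·441 = 3214.89 (the additive constant -22.2 does not affect variance).
standard deviation of Y = √441 = 21.
standard deviation of U = |a|·standard deviation of Y = |-2.7|·21 = 56.7.
mean of U = a·mean of Y + b = (-2.7)·64.7 + (-22.2) = -196.89.

variance of U = 3214.89, standard deviation of U = 56.7, mean of U = -196.89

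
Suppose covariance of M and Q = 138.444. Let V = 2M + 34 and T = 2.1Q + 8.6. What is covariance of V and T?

covariance of V and T = 581.4648

covariance of V and T = a·c·covariance of M and Q = 2·2.1·138.444 = 581.4648. Additive constants drop out.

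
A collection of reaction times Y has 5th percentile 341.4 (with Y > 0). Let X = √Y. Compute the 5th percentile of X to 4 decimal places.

5th percentile of X = 18.477

√Y is increasing, so P_{5}(X) = g(P_{5}(Y)) ≈ 18.477.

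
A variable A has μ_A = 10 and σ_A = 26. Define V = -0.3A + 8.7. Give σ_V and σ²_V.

V = -0.3A + 8.7 is linear with a = -0.3, b = 8.7.
σ_V = |a|·σ_A = |-0.3|·26 = 7.8.
σ²_A = 26² = 676.
σ²_V = a²·σ²_A = (-0.3)²·676 = 60.84 (the additive constant 8.7 does not affect variance).

σ_V = 7.8, σ²_V = 60.84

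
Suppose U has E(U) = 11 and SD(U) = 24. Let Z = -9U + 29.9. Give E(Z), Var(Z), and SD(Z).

Z = -9U + 29.9 is linear with a = -9, b = 29.9.
E(Z) = a·E(U) + b = (-9)·11 + 29.9 = -69.1.
Var(U) = 24² = 576.
Var(Z) = a²·Var(U) = (-9)²·576 = 46656 (the additive constant 29.9 does not affect variance).
SD(Z) = |a|·SD(U) = |-9|·24 = 216.

E(Z) = -69.1, Var(Z) = 46656, SD(Z) = 216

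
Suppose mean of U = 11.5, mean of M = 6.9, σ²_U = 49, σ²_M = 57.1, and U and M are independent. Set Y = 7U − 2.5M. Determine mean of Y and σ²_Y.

mean of Y = 63.25, σ²_Y = 2757.875

mean of Y = 7·mean of U + (-2.5)·mean of M = 7·11.5 + (-2.5)·6.9 = 63.25.
σ²_Y = a²·σ²_U + b²·σ²_M + 2ab·Cov[U, M] with a = 7, b = -2.5.
Independence gives Cov[U, M] = 0.
= 7²·49 + (-2.5)²·57.1 + 2·7·(-2.5)·0
= 2401 + 356.875 + 0 = 2757.875.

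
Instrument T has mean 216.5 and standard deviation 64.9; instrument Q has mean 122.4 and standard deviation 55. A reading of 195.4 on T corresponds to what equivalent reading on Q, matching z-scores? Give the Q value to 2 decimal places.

z = (195.4 − 216.5)/64.9 ≈ -0.3251.
Q = 122.4 + z·55 = 122.4 + (195.4 − 216.5)·55/64.9 ≈ 104.52.

Q = 104.52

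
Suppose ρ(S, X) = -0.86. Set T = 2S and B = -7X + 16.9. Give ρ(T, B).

Linear rescalings preserve |correlation|; the slopes 2 and -7 have opposite signs, so the correlation flips sign: ρ(T, B) = −ρ(S, X) = 0.86.

ρ(T, B) = 0.86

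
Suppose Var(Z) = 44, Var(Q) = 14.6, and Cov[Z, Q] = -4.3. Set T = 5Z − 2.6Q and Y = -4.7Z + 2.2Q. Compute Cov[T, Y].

By bilinearity, Cov[T, Y] = ac·Var(Z) + bd·Var(Q) + (ad+bc)·Cov[Z, Q], with a=5, b=-2.6, c=-4.7, d=2.2.
ac·Var(Z) = 5·(-4.7)·44 = -1034
bd·Var(Q) = (-2.6)·2.2·14.6 = -83.512
(ad+bc)·Cov[Z, Q] = (23.22)·(-4.3) = -99.846
Cov[T, Y] = -1034 + (-83.512) + (-99.846) = -1217.358.

Cov[T, Y] = -1217.358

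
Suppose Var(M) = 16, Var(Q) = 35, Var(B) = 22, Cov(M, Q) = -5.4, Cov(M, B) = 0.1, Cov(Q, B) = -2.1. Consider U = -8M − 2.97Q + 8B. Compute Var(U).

Var(U) = a²·Var(M) + b²·Var(Q) + c²·Var(B) + 2ab·Cov(M, Q) + 2ac·Cov(M, B) + 2bc·Cov(Q, B), with a = -8, b = -2.97, c = 8.
= 1024 + 308.7315 + 1408 + (-256.608) + (-12.8) + 99.792
= 2571.1155.

Var(U) = 2571.1155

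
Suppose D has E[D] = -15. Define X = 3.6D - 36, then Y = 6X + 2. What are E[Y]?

E[X] = 3.6·(-15) + (-36) = -90.
E[Y] = 6·(-90) + 2 = -538.

E[Y] = -538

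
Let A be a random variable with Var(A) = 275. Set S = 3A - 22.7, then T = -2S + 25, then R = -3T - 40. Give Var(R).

Var(R) = 89100

Var(S) = 3²·275 = 2475.
Var(T) = (-2)²·2475 = 9900.
Var(R) = (-3)²·9900 = 89100.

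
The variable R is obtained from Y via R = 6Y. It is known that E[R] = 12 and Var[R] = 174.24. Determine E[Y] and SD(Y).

From R = 6Y: E[R] = a·E[Y] + b, so E[Y] = (E[R] − b)/a = (12 − 0)/6 = 2.
SD(R) = √174.24 = 13.2.
SD(R) = |a|·SD(Y), so SD(Y) = 13.2/|6| = 2.2.

E[Y] = 2, SD(Y) = 2.2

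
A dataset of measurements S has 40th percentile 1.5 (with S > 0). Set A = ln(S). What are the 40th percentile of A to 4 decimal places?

40th percentile of A = 0.4055

ln(S) is increasing, so P_{40}(A) = g(P_{40}(S)) ≈ 0.4055.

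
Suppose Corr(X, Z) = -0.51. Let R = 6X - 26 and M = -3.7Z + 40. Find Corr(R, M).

Corr(R, M) = 0.51

Linear rescalings preserve |correlation|; the slopes 6 and -3.7 have opposite signs, so the correlation flips sign: Corr(R, M) = −Corr(X, Z) = 0.51.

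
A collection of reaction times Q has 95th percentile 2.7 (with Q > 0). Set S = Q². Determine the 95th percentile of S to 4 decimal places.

95th percentile of S = 7.29

Q² is increasing, so P_{95}(S) = g(P_{95}(Q)) = 7.29.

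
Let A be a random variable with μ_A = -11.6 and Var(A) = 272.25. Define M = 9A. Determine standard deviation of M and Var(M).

M = 9A is linear with a = 9, b = 0.
standard deviation of A = √272.25 = 16.5.
standard deviation of M = |a|·standard deviation of A = |9|·16.5 = 148.5.
Var(M) = a²·Var(A) = 9²·272.25 = 22052.25.

standard deviation of M = 148.5, Var(M) = 22052.25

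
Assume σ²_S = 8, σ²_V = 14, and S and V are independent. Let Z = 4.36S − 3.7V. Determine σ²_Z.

σ²_Z = 343.7368

σ²_Z = a²·σ²_S + b²·σ²_V + 2ab·Cov[S, V] with a = 4.36, b = -3.7.
Independence gives Cov[S, V] = 0.
= 4.36²·8 + (-3.7)²·14 + 2·4.36·(-3.7)·0
= 152.0768 + 191.66 + 0 = 343.7368.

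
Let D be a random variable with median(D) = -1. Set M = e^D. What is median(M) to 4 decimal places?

e^D is monotone on this domain, so median(M) = exp(-1) ≈ 0.3679.

median(M) = 0.3679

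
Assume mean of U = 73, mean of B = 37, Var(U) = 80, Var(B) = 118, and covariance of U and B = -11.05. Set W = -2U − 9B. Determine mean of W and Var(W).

mean of W = (-2)·mean of U + (-9)·mean of B = (-2)·73 + (-9)·37 = -479.
Var(W) = a²·Var(U) + b²·Var(B) + 2ab·covariance of U and B with a = -2, b = -9.
= (-2)²·80 + (-9)²·118 + 2·(-2)·(-9)·(-11.05)
= 320 + 9558 + (-397.8) = 9480.2.

mean of W = -479, Var(W) = 9480.2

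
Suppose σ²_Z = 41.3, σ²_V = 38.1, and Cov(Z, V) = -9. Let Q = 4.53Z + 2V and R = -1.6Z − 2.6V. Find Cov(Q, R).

Cov(Q, R) = -362.6604

By bilinearity, Cov(Q, R) = ac·σ²_Z + bd·σ²_V + (ad+bc)·Cov(Z, V), with a=4.53, b=2, c=-1.6, d=-2.6.
ac·σ²_Z = 4.53·(-1.6)·41.3 = -299.3424
bd·σ²_V = 2·(-2.6)·38.1 = -198.12
(ad+bc)·Cov(Z, V) = (-14.978)·(-9) = 134.802
Cov(Q, R) = -299.3424 + (-198.12) + 134.802 = -362.6604.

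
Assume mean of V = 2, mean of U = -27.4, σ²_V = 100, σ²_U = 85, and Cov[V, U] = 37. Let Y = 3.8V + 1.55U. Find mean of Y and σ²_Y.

mean of Y = -34.87, σ²_Y = 2084.0725

mean of Y = 3.8·mean of V + 1.55·mean of U = 3.8·2 + 1.55·(-27.4) = -34.87.
σ²_Y = a²·σ²_V + b²·σ²_U + 2ab·Cov[V, U] with a = 3.8, b = 1.55.
= 3.8²·100 + 1.55²·85 + 2·3.8·1.55·37
= 1444 + 204.2125 + 435.86 = 2084.0725.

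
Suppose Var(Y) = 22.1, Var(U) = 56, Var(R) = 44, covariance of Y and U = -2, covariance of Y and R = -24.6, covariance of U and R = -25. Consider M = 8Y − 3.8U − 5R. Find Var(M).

Var(M) = 4462.64

Var(M) = a²·Var(Y) + b²·Var(U) + c²·Var(R) + 2ab·covariance of Y and U + 2ac·covariance of Y and R + 2bc·covariance of U and R, with a = 8, b = -3.8, c = -5.
= 1414.4 + 808.64 + 1100 + 121.6 + 1968 + (-950)
= 4462.64.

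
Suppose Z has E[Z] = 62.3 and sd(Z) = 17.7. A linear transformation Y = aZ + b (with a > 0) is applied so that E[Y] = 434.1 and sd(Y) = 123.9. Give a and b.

sd(Y) = a·sd(Z) (a > 0), so a = 123.9/17.7 = 7.
E[Y] = a·E[Z] + b, so b = 434.1 − 7·62.3 = -2.

a = 7, b = -2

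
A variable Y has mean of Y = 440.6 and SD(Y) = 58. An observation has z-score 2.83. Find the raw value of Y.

Y = mean of Y + z·SD(Y) = 440.6 + 2.83·58 = 604.74.

Y = 604.74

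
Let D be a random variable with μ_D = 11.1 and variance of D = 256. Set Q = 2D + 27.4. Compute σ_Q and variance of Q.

σ_Q = 32, variance of Q = 1024

Q = 2D + 27.4 is linear with a = 2, b = 27.4.
σ_D = √256 = 16.
σ_Q = |a|·σ_D = |2|·16 = 32.
variance of Q = a²·variance of D = 2²·256 = 1024 (the additive constant 27.4 does not affect variance).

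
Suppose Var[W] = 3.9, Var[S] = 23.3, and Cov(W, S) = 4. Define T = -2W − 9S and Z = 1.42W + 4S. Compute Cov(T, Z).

By bilinearity, Cov(T, Z) = ac·Var[W] + bd·Var[S] + (ad+bc)·Cov(W, S), with a=-2, b=-9, c=1.42, d=4.
ac·Var[W] = (-2)·1.42·3.9 = -11.076
bd·Var[S] = (-9)·4·23.3 = -838.8
(ad+bc)·Cov(W, S) = (-20.78)·4 = -83.12
Cov(T, Z) = -11.076 + (-838.8) + (-83.12) = -932.996.

Cov(T, Z) = -932.996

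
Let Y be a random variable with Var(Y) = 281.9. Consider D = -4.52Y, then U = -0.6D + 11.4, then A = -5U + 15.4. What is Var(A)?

Var(D) = (-4.52)²·281.9 = 5759.32976.
Var(U) = (-0.6)²·5759.32976 = 2073.3587136.
Var(A) = (-5)²·2073.3587136 = 51833.96784.

Var(A) = 51833.96784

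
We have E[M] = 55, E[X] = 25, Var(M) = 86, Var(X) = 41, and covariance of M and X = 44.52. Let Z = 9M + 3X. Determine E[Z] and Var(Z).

E[Z] = 9·E[M] + 3·E[X] = 9·55 + 3·25 = 570.
Var(Z) = a²·Var(M) + b²·Var(X) + 2ab·covariance of M and X with a = 9, b = 3.
= 9²·86 + 3²·41 + 2·9·3·44.52
= 6966 + 369 + 2404.08 = 9739.08.

E[Z] = 570, Var(Z) = 9739.08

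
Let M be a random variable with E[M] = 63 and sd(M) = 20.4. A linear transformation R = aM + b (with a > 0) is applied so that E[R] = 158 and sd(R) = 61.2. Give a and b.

sd(R) = a·sd(M) (a > 0), so a = 61.2/20.4 = 3.
E[R] = a·E[M] + b, so b = 158 − 3·63 = -31.

a = 3, b = -31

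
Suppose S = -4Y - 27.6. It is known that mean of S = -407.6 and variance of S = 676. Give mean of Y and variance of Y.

From S = -4Y - 27.6: mean of S = a·mean of Y + b, so mean of Y = (mean of S − b)/a = (-407.6 − (-27.6))/(-4) = 95.
variance of S = a²·variance of Y, so variance of Y = 676/(-4)² = 42.25.

mean of Y = 95, variance of Y = 42.25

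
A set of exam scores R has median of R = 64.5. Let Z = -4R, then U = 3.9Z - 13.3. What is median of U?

median of U = -1019.5

median of Z = (-4)·64.5 = -258.
median of U = 3.9·(-258) + (-13.3) = -1019.5.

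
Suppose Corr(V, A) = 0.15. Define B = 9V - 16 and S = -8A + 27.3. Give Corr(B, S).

Corr(B, S) = -0.15

Linear rescalings preserve |correlation|; the slopes 9 and -8 have opposite signs, so the correlation flips sign: Corr(B, S) = −Corr(V, A) = -0.15.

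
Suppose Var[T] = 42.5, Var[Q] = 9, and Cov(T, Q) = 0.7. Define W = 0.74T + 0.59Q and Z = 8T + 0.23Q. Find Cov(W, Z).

Cov(W, Z) = 256.24444

By bilinearity, Cov(W, Z) = ac·Var[T] + bd·Var[Q] + (ad+bc)·Cov(T, Q), with a=0.74, b=0.59, c=8, d=0.23.
ac·Var[T] = 0.74·8·42.5 = 251.6
bd·Var[Q] = 0.59·0.23·9 = 1.2213
(ad+bc)·Cov(T, Q) = (4.8902)·0.7 = 3.42314
Cov(W, Z) = 251.6 + 1.2213 + 3.42314 = 256.24444.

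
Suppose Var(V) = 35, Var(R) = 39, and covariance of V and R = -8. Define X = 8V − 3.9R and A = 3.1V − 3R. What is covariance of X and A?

By bilinearity, covariance of X and A = ac·Var(V) + bd·Var(R) + (ad+bc)·covariance of V and R, with a=8, b=-3.9, c=3.1, d=-3.
ac·Var(V) = 8·3.1·35 = 868
bd·Var(R) = (-3.9)·(-3)·39 = 456.3
(ad+bc)·covariance of V and R = (-36.09)·(-8) = 288.72
covariance of X and A = 868 + 456.3 + 288.72 = 1613.02.

covariance of X and A = 1613.02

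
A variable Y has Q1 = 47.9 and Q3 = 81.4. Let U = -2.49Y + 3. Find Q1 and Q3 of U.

a = -2.49 < 0 reverses order: Q1(U) comes from Q3(Y), Q3(U) from Q1(Y).
Q1(U) = (-2.49)·81.4 + 3 = -199.686; Q3(U) = (-2.49)·47.9 + 3 = -116.271.

Q1(U) = -199.686, Q3(U) = -116.271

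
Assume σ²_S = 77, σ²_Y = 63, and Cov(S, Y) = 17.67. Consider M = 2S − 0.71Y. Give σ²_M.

σ²_M = 289.5755

σ²_M = a²·σ²_S + b²·σ²_Y + 2ab·Cov(S, Y) with a = 2, b = -0.71.
= 2²·77 + (-0.71)²·63 + 2·2·(-0.71)·17.67
= 308 + 31.7583 + (-50.1828) = 289.5755.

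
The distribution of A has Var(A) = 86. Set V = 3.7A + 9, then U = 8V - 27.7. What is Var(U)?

Var(V) = 3.7²·86 = 1177.34.
Var(U) = 8²·1177.34 = 75349.76.

Var(U) = 75349.76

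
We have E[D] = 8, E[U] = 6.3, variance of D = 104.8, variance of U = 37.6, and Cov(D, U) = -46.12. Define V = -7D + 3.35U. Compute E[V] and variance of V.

E[V] = -34.895, variance of V = 7720.194

E[V] = (-7)·E[D] + 3.35·E[U] = (-7)·8 + 3.35·6.3 = -34.895.
variance of V = a²·variance of D + b²·variance of U + 2ab·Cov(D, U) with a = -7, b = 3.35.
= (-7)²·104.8 + 3.35²·37.6 + 2·(-7)·3.35·(-46.12)
= 5135.2 + 421.966 + 2163.028 = 7720.194.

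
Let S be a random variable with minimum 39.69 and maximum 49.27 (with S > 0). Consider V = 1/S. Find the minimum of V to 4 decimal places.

1/S is decreasing on this domain, so min(V) comes from max(S) = 49.27: min(V) = 1/(49.27) ≈ 0.0203.

min(V) = 0.0203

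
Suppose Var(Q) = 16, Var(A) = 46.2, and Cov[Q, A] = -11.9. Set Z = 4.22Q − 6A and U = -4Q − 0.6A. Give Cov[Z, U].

Cov[Z, U] = -359.2292

By bilinearity, Cov[Z, U] = ac·Var(Q) + bd·Var(A) + (ad+bc)·Cov[Q, A], with a=4.22, b=-6, c=-4, d=-0.6.
ac·Var(Q) = 4.22·(-4)·16 = -270.08
bd·Var(A) = (-6)·(-0.6)·46.2 = 166.32
(ad+bc)·Cov[Q, A] = (21.468)·(-11.9) = -255.4692
Cov[Z, U] = -270.08 + 166.32 + (-255.4692) = -359.2292.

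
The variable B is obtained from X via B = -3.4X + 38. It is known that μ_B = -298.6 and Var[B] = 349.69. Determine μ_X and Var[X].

μ_X = 99, Var[X] = 30.25

From B = -3.4X + 38: μ_B = a·μ_X + b, so μ_X = (μ_B − b)/a = (-298.6 − 38)/(-3.4) = 99.
Var[B] = a²·Var[X], so Var[X] = 349.69/(-3.4)² = 30.25.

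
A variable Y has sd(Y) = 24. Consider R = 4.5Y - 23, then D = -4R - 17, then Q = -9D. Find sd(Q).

sd(Q) = 3888

sd(R) = |4.5|·24 = 108.
sd(D) = |-4|·108 = 432.
sd(Q) = |-9|·432 = 3888.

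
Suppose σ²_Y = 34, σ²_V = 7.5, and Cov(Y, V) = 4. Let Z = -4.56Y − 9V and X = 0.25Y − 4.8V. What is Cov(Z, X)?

By bilinearity, Cov(Z, X) = ac·σ²_Y + bd·σ²_V + (ad+bc)·Cov(Y, V), with a=-4.56, b=-9, c=0.25, d=-4.8.
ac·σ²_Y = (-4.56)·0.25·34 = -38.76
bd·σ²_V = (-9)·(-4.8)·7.5 = 324
(ad+bc)·Cov(Y, V) = (19.638)·4 = 78.552
Cov(Z, X) = -38.76 + 324 + 78.552 = 363.792.

Cov(Z, X) = 363.792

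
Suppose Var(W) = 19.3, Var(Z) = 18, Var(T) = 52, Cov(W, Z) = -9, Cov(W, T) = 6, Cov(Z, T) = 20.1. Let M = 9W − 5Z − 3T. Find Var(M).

Var(M) = 3570.3

Var(M) = a²·Var(W) + b²·Var(Z) + c²·Var(T) + 2ab·Cov(W, Z) + 2ac·Cov(W, T) + 2bc·Cov(Z, T), with a = 9, b = -5, c = -3.
= 1563.3 + 450 + 468 + 810 + (-324) + 603
= 3570.3.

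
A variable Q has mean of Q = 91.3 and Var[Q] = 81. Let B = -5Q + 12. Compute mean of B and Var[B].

B = -5Q + 12 is linear with a = -5, b = 12.
mean of B = a·mean of Q + b = (-5)·91.3 + 12 = -444.5.
Var[B] = a²·Var[Q] = (-5)²·81 = 2025 (the additive constant 12 does not affect variance).

mean of B = -444.5, Var[B] = 2025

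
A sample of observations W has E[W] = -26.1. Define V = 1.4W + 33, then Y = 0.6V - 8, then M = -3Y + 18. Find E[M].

E[M] = 48.372

E[V] = 1.4·(-26.1) + 33 = -3.54.
E[Y] = 0.6·(-3.54) + (-8) = -10.124.
E[M] = (-3)·(-10.124) + 18 = 48.372.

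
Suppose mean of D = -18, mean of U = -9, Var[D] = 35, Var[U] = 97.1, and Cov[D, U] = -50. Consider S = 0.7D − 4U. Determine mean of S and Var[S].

mean of S = 0.7·mean of D + (-4)·mean of U = 0.7·(-18) + (-4)·(-9) = 23.4.
Var[S] = a²·Var[D] + b²·Var[U] + 2ab·Cov[D, U] with a = 0.7, b = -4.
= 0.7²·35 + (-4)²·97.1 + 2·0.7·(-4)·(-50)
= 17.15 + 1553.6 + 280 = 1850.75.

mean of S = 23.4, Var[S] = 1850.75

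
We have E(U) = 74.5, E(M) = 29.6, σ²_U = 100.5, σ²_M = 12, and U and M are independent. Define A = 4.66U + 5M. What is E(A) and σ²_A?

E(A) = 495.17, σ²_A = 2482.4178

E(A) = 4.66·E(U) + 5·E(M) = 4.66·74.5 + 5·29.6 = 495.17.
σ²_A = a²·σ²_U + b²·σ²_M + 2ab·Cov[U, M] with a = 4.66, b = 5.
Independence gives Cov[U, M] = 0.
= 4.66²·100.5 + 5²·12 + 2·4.66·5·0
= 2182.4178 + 300 + 0 = 2482.4178.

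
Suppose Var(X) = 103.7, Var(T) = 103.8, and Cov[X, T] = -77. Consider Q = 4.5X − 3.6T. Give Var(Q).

Var(Q) = 5939.973

Var(Q) = a²·Var(X) + b²·Var(T) + 2ab·Cov[X, T] with a = 4.5, b = -3.6.
= 4.5²·103.7 + (-3.6)²·103.8 + 2·4.5·(-3.6)·(-77)
= 2099.925 + 1345.248 + 2494.8 = 5939.973.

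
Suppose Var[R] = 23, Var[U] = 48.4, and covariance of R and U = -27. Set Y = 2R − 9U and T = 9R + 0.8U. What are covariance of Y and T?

covariance of Y and T = 2209.32

By bilinearity, covariance of Y and T = ac·Var[R] + bd·Var[U] + (ad+bc)·covariance of R and U, with a=2, b=-9, c=9, d=0.8.
ac·Var[R] = 2·9·23 = 414
bd·Var[U] = (-9)·0.8·48.4 = -348.48
(ad+bc)·covariance of R and U = (-79.4)·(-27) = 2143.8
covariance of Y and T = 414 + (-348.48) + 2143.8 = 2209.32.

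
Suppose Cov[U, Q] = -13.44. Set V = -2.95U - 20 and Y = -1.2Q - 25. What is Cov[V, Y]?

Cov[V, Y] = -47.5776

Cov[V, Y] = a·c·Cov[U, Q] = (-2.95)·(-1.2)·(-13.44) = -47.5776. Additive constants drop out.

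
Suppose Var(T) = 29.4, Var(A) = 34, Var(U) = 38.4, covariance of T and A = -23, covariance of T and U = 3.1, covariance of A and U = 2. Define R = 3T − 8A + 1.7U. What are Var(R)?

Var(R) = 3632.796

Var(R) = a²·Var(T) + b²·Var(A) + c²·Var(U) + 2ab·covariance of T and A + 2ac·covariance of T and U + 2bc·covariance of A and U, with a = 3, b = -8, c = 1.7.
= 264.6 + 2176 + 110.976 + 1104 + 31.62 + (-54.4)
= 3632.796.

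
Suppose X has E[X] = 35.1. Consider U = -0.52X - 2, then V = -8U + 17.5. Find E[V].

E[U] = (-0.52)·35.1 + (-2) = -20.252.
E[V] = (-8)·(-20.252) + 17.5 = 179.516.

E[V] = 179.516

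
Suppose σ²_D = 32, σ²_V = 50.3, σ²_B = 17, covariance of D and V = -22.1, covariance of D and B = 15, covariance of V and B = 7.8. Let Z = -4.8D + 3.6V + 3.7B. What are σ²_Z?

σ²_Z = 2060.666

σ²_Z = a²·σ²_D + b²·σ²_V + c²·σ²_B + 2ab·covariance of D and V + 2ac·covariance of D and B + 2bc·covariance of V and B, with a = -4.8, b = 3.6, c = 3.7.
= 737.28 + 651.888 + 232.73 + 763.776 + (-532.8) + 207.792
= 2060.666.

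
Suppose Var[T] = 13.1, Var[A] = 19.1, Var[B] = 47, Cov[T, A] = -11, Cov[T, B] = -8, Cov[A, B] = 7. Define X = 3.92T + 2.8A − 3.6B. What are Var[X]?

Var[X] = 803.36384

Var[X] = a²·Var[T] + b²·Var[A] + c²·Var[B] + 2ab·Cov[T, A] + 2ac·Cov[T, B] + 2bc·Cov[A, B], with a = 3.92, b = 2.8, c = -3.6.
= 201.29984 + 149.744 + 609.12 + (-241.472) + 225.792 + (-141.12)
= 803.36384.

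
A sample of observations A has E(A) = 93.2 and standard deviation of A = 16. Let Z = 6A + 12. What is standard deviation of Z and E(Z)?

Z = 6A + 12 is linear with a = 6, b = 12.
standard deviation of Z = |a|·standard deviation of A = |6|·16 = 96.
E(Z) = a·E(A) + b = 6·93.2 + 12 = 571.2.

standard deviation of Z = 96, E(Z) = 571.2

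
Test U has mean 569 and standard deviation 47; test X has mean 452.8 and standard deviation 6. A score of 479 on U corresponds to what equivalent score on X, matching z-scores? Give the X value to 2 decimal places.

X = 441.31

z = (479 − 569)/47 ≈ -1.9149.
X = 452.8 + z·6 = 452.8 + (479 − 569)·6/47 ≈ 441.31.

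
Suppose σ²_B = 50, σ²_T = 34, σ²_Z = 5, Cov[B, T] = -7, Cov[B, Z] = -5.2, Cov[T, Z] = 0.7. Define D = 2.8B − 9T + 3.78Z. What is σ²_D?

σ²_D = 3412.5404

σ²_D = a²·σ²_B + b²·σ²_T + c²·σ²_Z + 2ab·Cov[B, T] + 2ac·Cov[B, Z] + 2bc·Cov[T, Z], with a = 2.8, b = -9, c = 3.78.
= 392 + 2754 + 71.442 + 352.8 + (-110.0736) + (-47.628)
= 3412.5404.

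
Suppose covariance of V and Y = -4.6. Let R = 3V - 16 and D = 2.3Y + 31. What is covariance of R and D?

covariance of R and D = a·c·covariance of V and Y = 3·2.3·(-4.6) = -31.74. Additive constants drop out.

covariance of R and D = -31.74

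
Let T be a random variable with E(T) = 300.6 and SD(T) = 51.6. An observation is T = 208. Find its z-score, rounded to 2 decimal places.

z = (T − E(T)) / SD(T) = (208 − 300.6) / 51.6 ≈ -1.79.

z = -1.79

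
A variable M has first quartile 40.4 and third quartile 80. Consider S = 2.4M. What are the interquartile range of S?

IQR(S) = 95.04

IQR of M = Q3 − Q1 = 80 − 40.4 = 39.6.
Under S = aM + b, IQR(S) = |a|·IQR(M) = |2.4|·39.6 = 95.04 (shifts cancel; spread scales by |a|).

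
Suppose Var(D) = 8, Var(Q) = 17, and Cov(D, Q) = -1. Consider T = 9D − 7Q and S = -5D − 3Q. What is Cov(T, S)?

Cov(T, S) = -11

By bilinearity, Cov(T, S) = ac·Var(D) + bd·Var(Q) + (ad+bc)·Cov(D, Q), with a=9, b=-7, c=-5, d=-3.
ac·Var(D) = 9·(-5)·8 = -360
bd·Var(Q) = (-7)·(-3)·17 = 357
(ad+bc)·Cov(D, Q) = (8)·(-1) = -8
Cov(T, S) = -360 + 357 + (-8) = -11.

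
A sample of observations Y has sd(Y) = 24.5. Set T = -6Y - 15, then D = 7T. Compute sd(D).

sd(D) = 1029

sd(T) = |-6|·24.5 = 147.
sd(D) = |7|·147 = 1029.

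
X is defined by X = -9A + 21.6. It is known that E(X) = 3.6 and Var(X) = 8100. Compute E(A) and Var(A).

E(A) = 2, Var(A) = 100

From X = -9A + 21.6: E(X) = a·E(A) + b, so E(A) = (E(X) − b)/a = (3.6 − 21.6)/(-9) = 2.
Var(X) = a²·Var(A), so Var(A) = 8100/(-9)² = 100.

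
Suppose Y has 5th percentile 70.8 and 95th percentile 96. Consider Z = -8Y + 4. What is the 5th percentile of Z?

5th percentile of Z = -764

Since a = -8 < 0 the transformation is decreasing, reversing order: the 5th percentile of Z corresponds to the 95th percentile of Y.
So P_{5}(Z) = a·P_{95}(Y) + b = (-8)·96 + 4 = -764.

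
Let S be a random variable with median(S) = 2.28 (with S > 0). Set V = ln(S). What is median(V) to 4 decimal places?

median(V) = 0.8242

ln(S) is monotone on this domain, so median(V) = ln(2.28) ≈ 0.8242.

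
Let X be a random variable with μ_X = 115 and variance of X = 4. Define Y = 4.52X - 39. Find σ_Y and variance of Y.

Y = 4.52X - 39 is linear with a = 4.52, b = -39.
σ_X = √4 = 2.
σ_Y = |a|·σ_X = |4.52|·2 = 9.04.
variance of Y = a²·variance of X = 4.52²·4 = 81.7216 (the additive constant -39 does not affect variance).

σ_Y = 9.04, variance of Y = 81.7216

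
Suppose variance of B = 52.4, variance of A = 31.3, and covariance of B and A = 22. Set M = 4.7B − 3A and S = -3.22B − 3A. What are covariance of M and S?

covariance of M and S = -609.0016

By bilinearity, covariance of M and S = ac·variance of B + bd·variance of A + (ad+bc)·covariance of B and A, with a=4.7, b=-3, c=-3.22, d=-3.
ac·variance of B = 4.7·(-3.22)·52.4 = -793.0216
bd·variance of A = (-3)·(-3)·31.3 = 281.7
(ad+bc)·covariance of B and A = (-4.44)·22 = -97.68
covariance of M and S = -793.0216 + 281.7 + (-97.68) = -609.0016.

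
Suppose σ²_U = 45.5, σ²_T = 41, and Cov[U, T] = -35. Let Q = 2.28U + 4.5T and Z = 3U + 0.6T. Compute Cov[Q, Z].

By bilinearity, Cov[Q, Z] = ac·σ²_U + bd·σ²_T + (ad+bc)·Cov[U, T], with a=2.28, b=4.5, c=3, d=0.6.
ac·σ²_U = 2.28·3·45.5 = 311.22
bd·σ²_T = 4.5·0.6·41 = 110.7
(ad+bc)·Cov[U, T] = (14.868)·(-35) = -520.38
Cov[Q, Z] = 311.22 + 110.7 + (-520.38) = -98.46.

Cov[Q, Z] = -98.46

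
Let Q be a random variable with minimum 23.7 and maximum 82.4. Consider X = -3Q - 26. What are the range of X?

Range of Q = 82.4 − 23.7 = 58.7.
Range(X) = |a|·Range(Q) = |-3|·58.7 = 176.1.

Range(X) = 176.1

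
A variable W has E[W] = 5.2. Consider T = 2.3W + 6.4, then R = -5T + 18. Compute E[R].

E[T] = 2.3·5.2 + 6.4 = 18.36.
E[R] = (-5)·18.36 + 18 = -73.8.

E[R] = -73.8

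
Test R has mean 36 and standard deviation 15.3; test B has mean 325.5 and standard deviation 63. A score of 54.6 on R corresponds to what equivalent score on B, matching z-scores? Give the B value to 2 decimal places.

z = (54.6 − 36)/15.3 ≈ 1.2157.
B = 325.5 + z·63 = 325.5 + (54.6 − 36)·63/15.3 ≈ 402.09.

B = 402.09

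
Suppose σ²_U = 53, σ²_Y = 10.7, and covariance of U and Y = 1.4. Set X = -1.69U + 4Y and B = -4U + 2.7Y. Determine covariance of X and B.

covariance of X and B = 445.0518

By bilinearity, covariance of X and B = ac·σ²_U + bd·σ²_Y + (ad+bc)·covariance of U and Y, with a=-1.69, b=4, c=-4, d=2.7.
ac·σ²_U = (-1.69)·(-4)·53 = 358.28
bd·σ²_Y = 4·2.7·10.7 = 115.56
(ad+bc)·covariance of U and Y = (-20.563)·1.4 = -28.7882
covariance of X and B = 358.28 + 115.56 + (-28.7882) = 445.0518.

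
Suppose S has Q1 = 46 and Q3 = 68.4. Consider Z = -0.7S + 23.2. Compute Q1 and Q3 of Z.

a = -0.7 < 0 reverses order: Q1(Z) comes from Q3(S), Q3(Z) from Q1(S).
Q1(Z) = (-0.7)·68.4 + 23.2 = -24.68; Q3(Z) = (-0.7)·46 + 23.2 = -9.

Q1(Z) = -24.68, Q3(Z) = -9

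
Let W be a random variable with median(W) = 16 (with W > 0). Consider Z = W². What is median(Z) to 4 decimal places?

W² is monotone on this domain, so median(Z) = square(16) = 256.

median(Z) = 256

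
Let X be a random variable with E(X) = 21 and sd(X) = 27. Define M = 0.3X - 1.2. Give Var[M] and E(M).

M = 0.3X - 1.2 is linear with a = 0.3, b = -1.2.
Var[X] = 27² = 729.
Var[M] = a²·Var[X] = 0.3²·729 = 65.61 (the additive constant -1.2 does not affect variance).
E(M) = a·E(X) + b = 0.3·21 + (-1.2) = 5.1.

Var[M] = 65.61, E(M) = 5.1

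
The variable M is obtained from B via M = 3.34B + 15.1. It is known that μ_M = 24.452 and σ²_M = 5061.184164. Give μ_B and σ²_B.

From M = 3.34B + 15.1: μ_M = a·μ_B + b, so μ_B = (μ_M − b)/a = (24.452 − 15.1)/3.34 = 2.8.
σ²_M = a²·σ²_B, so σ²_B = 5061.184164/3.34² = 453.69.

μ_B = 2.8, σ²_B = 453.69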